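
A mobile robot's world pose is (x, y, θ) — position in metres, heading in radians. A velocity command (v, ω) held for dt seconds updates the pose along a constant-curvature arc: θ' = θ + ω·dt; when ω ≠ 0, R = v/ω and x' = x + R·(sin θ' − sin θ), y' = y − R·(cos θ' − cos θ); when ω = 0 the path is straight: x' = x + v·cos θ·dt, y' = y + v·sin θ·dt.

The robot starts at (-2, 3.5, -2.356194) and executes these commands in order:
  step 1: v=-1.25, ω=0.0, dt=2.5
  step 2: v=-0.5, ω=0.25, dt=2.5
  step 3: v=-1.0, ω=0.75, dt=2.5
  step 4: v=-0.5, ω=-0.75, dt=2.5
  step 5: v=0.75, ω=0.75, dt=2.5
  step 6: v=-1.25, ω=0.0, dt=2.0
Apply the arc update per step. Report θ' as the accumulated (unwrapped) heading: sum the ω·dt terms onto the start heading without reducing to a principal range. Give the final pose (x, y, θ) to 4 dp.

step 1: θ'=-2.3562 (straight) → pose (0.2097, 5.7097, -2.3562)
step 2: θ'=-1.7312 (R=-2.0000) → pose (0.7698, 6.8045, -1.7312)
step 3: θ'=0.1438 (R=-1.3333) → pose (-0.7375, 8.3370, 0.1438)
step 4: θ'=-1.7312 (R=0.6667) → pose (-1.4911, 9.1033, -1.7312)
step 5: θ'=0.1438 (R=1.0000) → pose (-0.3607, 7.9539, 0.1438)
step 6: θ'=0.1438 (straight) → pose (-2.8348, 7.5956, 0.1438)

(-2.8348, 7.5956, 0.1438)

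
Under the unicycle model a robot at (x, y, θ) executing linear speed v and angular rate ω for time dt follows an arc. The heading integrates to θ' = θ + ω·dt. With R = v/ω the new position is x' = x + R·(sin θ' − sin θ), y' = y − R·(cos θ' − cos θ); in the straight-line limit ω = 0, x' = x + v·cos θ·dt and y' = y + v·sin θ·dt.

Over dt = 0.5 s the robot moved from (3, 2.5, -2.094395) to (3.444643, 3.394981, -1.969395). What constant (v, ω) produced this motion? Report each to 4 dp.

v = -2.0000, ω = 0.2500

Δθ = -1.969395 − -2.094395 = 0.125000
ω = Δθ/dt = 0.125000/0.5 = 0.2500
R = −Δy/(cos θ' − cos θ) = -8.0000
v = R·ω = -8.0000·0.2500 = -2.0000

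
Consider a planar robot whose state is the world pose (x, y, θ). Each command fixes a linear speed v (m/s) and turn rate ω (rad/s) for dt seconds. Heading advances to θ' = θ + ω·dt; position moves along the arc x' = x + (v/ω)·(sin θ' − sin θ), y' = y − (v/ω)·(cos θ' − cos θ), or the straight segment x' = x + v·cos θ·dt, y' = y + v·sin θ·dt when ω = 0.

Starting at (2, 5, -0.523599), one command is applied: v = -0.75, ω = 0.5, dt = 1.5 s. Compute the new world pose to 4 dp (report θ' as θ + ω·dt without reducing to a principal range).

(0.9133, 5.1627, 0.2264)

θ' = -0.5236 + 0.5·1.5 = 0.2264
R = v/ω = -0.75/0.5 = -1.5000
x' = 2 + -1.5000·(sin 0.2264 − sin -0.5236) = 0.9133
y' = 5 − -1.5000·(cos 0.2264 − cos -0.5236) = 5.1627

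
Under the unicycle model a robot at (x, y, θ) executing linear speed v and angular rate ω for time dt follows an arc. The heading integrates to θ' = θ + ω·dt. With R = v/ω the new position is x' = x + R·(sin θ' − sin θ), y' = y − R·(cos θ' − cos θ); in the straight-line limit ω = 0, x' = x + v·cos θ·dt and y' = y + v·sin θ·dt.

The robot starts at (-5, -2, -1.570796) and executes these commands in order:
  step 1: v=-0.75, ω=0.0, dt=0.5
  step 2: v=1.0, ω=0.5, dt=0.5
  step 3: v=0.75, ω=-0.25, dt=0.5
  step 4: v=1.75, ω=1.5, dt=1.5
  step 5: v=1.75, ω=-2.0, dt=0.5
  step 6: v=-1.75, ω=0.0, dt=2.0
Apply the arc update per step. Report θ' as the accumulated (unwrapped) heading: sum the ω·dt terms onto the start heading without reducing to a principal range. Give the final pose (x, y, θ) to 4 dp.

step 1: θ'=-1.5708 (straight) → pose (-5.0000, -1.6250, -1.5708)
step 2: θ'=-1.3208 (R=2.0000) → pose (-4.9378, -2.1198, -1.3208)
step 3: θ'=-1.4458 (R=-3.0000) → pose (-4.8680, -2.4880, -1.4458)
step 4: θ'=0.8042 (R=1.1667) → pose (-2.8701, -3.1518, 0.8042)
step 5: θ'=-0.1958 (R=-0.8750) → pose (-2.0696, -2.9005, -0.1958)
step 6: θ'=-0.1958 (straight) → pose (-5.5027, -2.2196, -0.1958)

(-5.5027, -2.2196, -0.1958)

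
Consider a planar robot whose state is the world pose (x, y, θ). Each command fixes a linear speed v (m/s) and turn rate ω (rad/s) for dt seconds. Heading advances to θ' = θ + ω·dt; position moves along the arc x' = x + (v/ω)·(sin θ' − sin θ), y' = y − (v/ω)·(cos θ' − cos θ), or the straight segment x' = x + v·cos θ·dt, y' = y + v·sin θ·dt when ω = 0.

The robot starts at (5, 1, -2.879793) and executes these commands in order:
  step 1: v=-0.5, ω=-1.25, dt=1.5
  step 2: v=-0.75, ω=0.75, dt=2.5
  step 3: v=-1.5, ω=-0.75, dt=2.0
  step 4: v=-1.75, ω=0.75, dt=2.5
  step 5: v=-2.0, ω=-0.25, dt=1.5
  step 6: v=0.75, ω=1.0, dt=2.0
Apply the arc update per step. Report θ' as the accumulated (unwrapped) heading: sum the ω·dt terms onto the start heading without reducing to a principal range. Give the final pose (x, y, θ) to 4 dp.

step 1: θ'=-4.7548 (R=0.4000) → pose (5.5032, 0.5967, -4.7548)
step 2: θ'=-2.8798 (R=-1.0000) → pose (6.7611, -0.4116, -2.8798)
step 3: θ'=-4.3798 (R=2.0000) → pose (9.1691, -1.6905, -4.3798)
step 4: θ'=-2.5048 (R=-2.3333) → pose (12.7620, -2.8047, -2.5048)
step 5: θ'=-2.8798 (R=8.0000) → pose (15.4485, -1.5093, -2.8798)
step 6: θ'=-0.8798 (R=0.7500) → pose (15.0647, -2.7117, -0.8798)

(15.0647, -2.7117, -0.8798)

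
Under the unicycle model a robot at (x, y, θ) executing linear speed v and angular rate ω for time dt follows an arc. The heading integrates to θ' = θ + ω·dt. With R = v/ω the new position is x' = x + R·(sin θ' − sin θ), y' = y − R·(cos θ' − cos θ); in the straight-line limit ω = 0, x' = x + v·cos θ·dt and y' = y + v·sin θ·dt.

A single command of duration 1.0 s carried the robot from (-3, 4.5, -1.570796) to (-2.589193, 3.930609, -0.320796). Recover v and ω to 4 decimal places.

Δθ = -0.320796 − -1.570796 = 1.250000
ω = Δθ/dt = 1.250000/1.0 = 1.2500
R = −Δy/(cos θ' − cos θ) = 0.6000
v = R·ω = 0.6000·1.2500 = 0.7500

v = 0.7500, ω = 1.2500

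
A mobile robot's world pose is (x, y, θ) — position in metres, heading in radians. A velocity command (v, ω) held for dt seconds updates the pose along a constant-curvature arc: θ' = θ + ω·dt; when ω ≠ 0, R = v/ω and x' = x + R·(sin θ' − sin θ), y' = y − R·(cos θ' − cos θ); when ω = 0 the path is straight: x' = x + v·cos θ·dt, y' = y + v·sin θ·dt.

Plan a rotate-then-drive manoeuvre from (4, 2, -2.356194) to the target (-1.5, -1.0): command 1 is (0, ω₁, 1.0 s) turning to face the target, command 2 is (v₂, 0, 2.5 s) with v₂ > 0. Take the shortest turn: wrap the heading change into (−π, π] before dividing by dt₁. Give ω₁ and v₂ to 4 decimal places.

ω₁ = -0.2861, v₂ = 2.5060

heading to target = atan2(-1−2, -1.5−4) = -2.6422
Δθ = wrap(-2.6422 − -2.3562) = -0.2861; ω₁ = Δθ/dt₁ = -0.2861
distance = √((-1.5−4)² + (-1−2)²) = 6.2650; v₂ = distance/dt₂ = 2.5060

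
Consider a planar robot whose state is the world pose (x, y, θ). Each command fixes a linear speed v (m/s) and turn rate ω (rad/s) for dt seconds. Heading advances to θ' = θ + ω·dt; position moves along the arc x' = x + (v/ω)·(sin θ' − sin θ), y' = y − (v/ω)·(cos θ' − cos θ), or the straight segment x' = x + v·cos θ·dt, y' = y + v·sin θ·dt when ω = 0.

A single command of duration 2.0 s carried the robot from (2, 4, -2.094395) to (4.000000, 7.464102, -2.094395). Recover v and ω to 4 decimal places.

v = -2.0000, ω = 0.0000

Δθ = -2.094395 − -2.094395 = 0.000000
ω = Δθ/dt = 0.000000/2.0 = 0.0000
ω = 0 → v = (Δx·cos θ + Δy·sin θ)/dt = -2.0000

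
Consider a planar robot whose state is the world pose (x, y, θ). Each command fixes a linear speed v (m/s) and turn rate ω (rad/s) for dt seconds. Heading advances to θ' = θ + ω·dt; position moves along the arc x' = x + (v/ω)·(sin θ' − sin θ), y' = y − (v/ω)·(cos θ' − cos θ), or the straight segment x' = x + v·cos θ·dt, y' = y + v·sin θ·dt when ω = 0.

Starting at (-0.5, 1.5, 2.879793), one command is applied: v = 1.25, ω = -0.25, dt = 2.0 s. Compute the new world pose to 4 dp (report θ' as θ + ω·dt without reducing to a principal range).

(-2.6570, 2.7117, 2.3798)

θ' = 2.8798 + -0.25·2.0 = 2.3798
R = v/ω = 1.25/-0.25 = -5.0000
x' = -0.5 + -5.0000·(sin 2.3798 − sin 2.8798) = -2.6570
y' = 1.5 − -5.0000·(cos 2.3798 − cos 2.8798) = 2.7117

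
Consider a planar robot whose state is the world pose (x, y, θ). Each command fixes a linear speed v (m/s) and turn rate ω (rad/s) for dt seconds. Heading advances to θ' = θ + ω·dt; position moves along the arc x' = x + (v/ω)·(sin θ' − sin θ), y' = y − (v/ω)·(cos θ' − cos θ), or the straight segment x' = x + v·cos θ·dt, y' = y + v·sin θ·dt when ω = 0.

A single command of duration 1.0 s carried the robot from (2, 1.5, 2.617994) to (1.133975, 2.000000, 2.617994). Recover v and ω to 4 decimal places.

Δθ = 2.617994 − 2.617994 = 0.000000
ω = Δθ/dt = 0.000000/1.0 = 0.0000
ω = 0 → v = (Δx·cos θ + Δy·sin θ)/dt = 1.0000

v = 1.0000, ω = 0.0000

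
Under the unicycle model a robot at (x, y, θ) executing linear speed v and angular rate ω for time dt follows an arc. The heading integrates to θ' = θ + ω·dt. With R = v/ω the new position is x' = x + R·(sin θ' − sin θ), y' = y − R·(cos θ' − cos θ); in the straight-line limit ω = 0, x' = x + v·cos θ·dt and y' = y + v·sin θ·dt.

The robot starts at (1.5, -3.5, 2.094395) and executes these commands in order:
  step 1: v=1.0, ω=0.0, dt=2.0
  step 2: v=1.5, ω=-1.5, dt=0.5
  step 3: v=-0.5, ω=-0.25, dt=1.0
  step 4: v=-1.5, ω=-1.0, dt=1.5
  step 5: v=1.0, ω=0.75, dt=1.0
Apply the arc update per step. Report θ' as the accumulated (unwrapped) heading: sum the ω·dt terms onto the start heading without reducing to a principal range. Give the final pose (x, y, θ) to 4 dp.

(-0.7287, -2.2320, 0.3444)

step 1: θ'=2.0944 (straight) → pose (0.5000, -1.7679, 2.0944)
step 2: θ'=1.3444 (R=-1.0000) → pose (0.3915, -1.0435, 1.3444)
step 3: θ'=1.0944 (R=2.0000) → pose (0.2199, -1.5117, 1.0944)
step 4: θ'=-0.4056 (R=1.5000) → pose (-1.7050, -2.2021, -0.4056)
step 5: θ'=0.3444 (R=1.3333) → pose (-0.7287, -2.2320, 0.3444)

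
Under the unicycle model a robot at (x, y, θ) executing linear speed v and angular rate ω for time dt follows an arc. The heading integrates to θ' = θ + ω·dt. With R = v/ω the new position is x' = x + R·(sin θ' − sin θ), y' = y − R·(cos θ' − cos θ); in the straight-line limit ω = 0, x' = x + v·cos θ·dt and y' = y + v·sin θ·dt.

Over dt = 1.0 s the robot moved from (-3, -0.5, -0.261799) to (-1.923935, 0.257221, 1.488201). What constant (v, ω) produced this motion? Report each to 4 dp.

v = 1.5000, ω = 1.7500

Δθ = 1.488201 − -0.261799 = 1.750000
ω = Δθ/dt = 1.750000/1.0 = 1.7500
R = Δx/(sin θ' − sin θ) = 0.8571
v = R·ω = 0.8571·1.7500 = 1.5000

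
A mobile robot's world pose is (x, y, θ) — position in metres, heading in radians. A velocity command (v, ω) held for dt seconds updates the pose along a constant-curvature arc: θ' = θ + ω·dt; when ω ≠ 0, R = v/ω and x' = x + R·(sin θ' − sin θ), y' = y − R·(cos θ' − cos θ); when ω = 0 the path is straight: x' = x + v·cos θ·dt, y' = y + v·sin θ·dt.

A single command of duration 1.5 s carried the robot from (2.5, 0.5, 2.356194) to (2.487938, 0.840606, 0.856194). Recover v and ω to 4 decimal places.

Δθ = 0.856194 − 2.356194 = -1.500000
ω = Δθ/dt = -1.500000/1.5 = -1.0000
R = −Δy/(cos θ' − cos θ) = -0.2500
v = R·ω = -0.2500·-1.0000 = 0.2500

v = 0.2500, ω = -1.0000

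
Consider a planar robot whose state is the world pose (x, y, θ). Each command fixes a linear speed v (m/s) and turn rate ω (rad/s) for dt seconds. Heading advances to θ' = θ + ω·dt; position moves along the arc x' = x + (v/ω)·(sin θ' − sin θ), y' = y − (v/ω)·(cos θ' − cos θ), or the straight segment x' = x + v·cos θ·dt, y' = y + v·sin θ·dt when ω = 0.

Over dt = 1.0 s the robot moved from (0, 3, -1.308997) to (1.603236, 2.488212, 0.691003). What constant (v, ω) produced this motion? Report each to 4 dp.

Δθ = 0.691003 − -1.308997 = 2.000000
ω = Δθ/dt = 2.000000/1.0 = 2.0000
R = Δx/(sin θ' − sin θ) = 1.0000
v = R·ω = 1.0000·2.0000 = 2.0000

v = 2.0000, ω = 2.0000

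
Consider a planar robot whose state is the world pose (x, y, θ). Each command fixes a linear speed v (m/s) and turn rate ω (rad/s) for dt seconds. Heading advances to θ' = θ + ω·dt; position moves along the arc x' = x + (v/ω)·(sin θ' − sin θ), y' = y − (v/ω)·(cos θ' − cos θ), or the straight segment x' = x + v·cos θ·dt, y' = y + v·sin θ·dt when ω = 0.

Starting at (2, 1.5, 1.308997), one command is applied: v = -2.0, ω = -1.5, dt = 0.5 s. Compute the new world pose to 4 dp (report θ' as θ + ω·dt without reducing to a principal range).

θ' = 1.3090 + -1.5·0.5 = 0.5590
R = v/ω = -2.0/-1.5 = 1.3333
x' = 2 + 1.3333·(sin 0.5590 − sin 1.3090) = 1.4192
y' = 1.5 − 1.3333·(cos 0.5590 − cos 1.3090) = 0.7147

(1.4192, 0.7147, 0.5590)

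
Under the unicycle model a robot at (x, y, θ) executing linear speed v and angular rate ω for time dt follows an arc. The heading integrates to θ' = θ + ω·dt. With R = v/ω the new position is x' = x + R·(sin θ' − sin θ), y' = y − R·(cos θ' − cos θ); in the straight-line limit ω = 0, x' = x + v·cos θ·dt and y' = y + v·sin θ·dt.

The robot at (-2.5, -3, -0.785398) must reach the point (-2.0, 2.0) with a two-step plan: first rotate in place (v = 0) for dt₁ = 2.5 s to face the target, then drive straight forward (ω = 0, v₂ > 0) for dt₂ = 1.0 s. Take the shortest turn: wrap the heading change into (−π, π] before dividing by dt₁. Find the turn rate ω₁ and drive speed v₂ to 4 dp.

ω₁ = 0.9026, v₂ = 5.0249

heading to target = atan2(2−-3, -2−-2.5) = 1.4711
Δθ = wrap(1.4711 − -0.7854) = 2.2565; ω₁ = Δθ/dt₁ = 0.9026
distance = √((-2−-2.5)² + (2−-3)²) = 5.0249; v₂ = distance/dt₂ = 5.0249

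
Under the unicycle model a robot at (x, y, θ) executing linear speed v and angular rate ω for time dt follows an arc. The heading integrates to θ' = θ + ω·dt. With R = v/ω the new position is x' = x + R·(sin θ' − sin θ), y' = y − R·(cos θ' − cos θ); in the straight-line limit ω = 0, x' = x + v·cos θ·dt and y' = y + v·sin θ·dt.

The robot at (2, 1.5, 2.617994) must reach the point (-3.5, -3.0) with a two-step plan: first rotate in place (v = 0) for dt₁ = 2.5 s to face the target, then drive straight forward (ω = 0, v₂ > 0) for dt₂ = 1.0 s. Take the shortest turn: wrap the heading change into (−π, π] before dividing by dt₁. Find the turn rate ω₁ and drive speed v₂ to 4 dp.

ω₁ = 0.4837, v₂ = 7.1063

heading to target = atan2(-3−1.5, -3.5−2) = -2.4559
Δθ = wrap(-2.4559 − 2.6180) = 1.2093; ω₁ = Δθ/dt₁ = 0.4837
distance = √((-3.5−2)² + (-3−1.5)²) = 7.1063; v₂ = distance/dt₂ = 7.1063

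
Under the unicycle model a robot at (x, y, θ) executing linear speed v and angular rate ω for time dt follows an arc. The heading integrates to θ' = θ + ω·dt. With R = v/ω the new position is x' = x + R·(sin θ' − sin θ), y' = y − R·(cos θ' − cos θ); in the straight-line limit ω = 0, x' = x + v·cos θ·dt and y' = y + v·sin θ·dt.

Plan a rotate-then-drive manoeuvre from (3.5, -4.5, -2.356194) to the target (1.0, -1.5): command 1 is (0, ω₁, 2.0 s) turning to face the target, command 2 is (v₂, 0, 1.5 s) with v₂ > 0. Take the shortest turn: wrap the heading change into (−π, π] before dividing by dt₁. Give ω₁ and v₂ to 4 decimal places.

heading to target = atan2(-1.5−-4.5, 1−3.5) = 2.2655
Δθ = wrap(2.2655 − -2.3562) = -1.6615; ω₁ = Δθ/dt₁ = -0.8307
distance = √((1−3.5)² + (-1.5−-4.5)²) = 3.9051; v₂ = distance/dt₂ = 2.6034

ω₁ = -0.8307, v₂ = 2.6034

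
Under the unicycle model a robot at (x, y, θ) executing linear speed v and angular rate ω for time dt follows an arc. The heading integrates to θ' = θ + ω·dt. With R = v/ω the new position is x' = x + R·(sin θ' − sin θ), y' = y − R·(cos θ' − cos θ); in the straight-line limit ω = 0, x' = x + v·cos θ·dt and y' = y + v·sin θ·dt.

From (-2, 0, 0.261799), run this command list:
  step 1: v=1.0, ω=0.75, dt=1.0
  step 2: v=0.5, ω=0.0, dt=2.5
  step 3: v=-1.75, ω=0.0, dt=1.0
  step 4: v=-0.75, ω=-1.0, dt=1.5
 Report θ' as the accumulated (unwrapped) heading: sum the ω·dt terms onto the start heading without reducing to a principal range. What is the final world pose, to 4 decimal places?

step 1: θ'=1.0118 (R=1.3333) → pose (-1.2147, 0.5808, 1.0118)
step 2: θ'=1.0118 (straight) → pose (-0.5518, 1.6405, 1.0118)
step 3: θ'=1.0118 (straight) → pose (-1.4799, 0.1569, 1.0118)
step 4: θ'=-0.4882 (R=0.7500) → pose (-2.4675, -0.1077, -0.4882)

(-2.4675, -0.1077, -0.4882)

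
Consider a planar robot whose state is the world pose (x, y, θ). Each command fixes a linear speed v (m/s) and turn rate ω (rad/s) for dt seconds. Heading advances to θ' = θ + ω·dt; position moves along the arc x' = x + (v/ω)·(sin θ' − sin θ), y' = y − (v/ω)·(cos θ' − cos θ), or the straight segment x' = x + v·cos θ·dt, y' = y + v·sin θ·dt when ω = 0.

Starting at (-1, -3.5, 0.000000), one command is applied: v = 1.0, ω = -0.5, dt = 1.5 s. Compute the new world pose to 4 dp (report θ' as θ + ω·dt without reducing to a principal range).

θ' = 0.0000 + -0.5·1.5 = -0.7500
R = v/ω = 1.0/-0.5 = -2.0000
x' = -1 + -2.0000·(sin -0.7500 − sin 0.0000) = 0.3633
y' = -3.5 − -2.0000·(cos -0.7500 − cos 0.0000) = -4.0366

(0.3633, -4.0366, -0.7500)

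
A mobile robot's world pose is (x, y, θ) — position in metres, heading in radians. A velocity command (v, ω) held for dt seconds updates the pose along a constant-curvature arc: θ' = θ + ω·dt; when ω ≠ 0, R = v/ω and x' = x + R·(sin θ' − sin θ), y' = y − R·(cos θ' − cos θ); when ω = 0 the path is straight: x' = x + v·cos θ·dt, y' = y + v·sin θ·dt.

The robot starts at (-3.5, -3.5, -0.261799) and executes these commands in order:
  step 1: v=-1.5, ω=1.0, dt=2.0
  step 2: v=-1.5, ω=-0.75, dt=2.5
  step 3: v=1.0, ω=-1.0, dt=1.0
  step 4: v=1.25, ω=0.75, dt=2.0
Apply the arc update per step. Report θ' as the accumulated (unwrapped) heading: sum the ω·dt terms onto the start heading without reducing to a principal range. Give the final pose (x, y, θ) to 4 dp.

step 1: θ'=1.7382 (R=-1.5000) → pose (-5.3673, -5.1988, 1.7382)
step 2: θ'=-0.1368 (R=2.0000) → pose (-7.6120, -7.5134, -0.1368)
step 3: θ'=-1.1368 (R=-1.0000) → pose (-6.8411, -8.0835, -1.1368)
step 4: θ'=0.3632 (R=1.6667) → pose (-4.7369, -8.9407, 0.3632)

(-4.7369, -8.9407, 0.3632)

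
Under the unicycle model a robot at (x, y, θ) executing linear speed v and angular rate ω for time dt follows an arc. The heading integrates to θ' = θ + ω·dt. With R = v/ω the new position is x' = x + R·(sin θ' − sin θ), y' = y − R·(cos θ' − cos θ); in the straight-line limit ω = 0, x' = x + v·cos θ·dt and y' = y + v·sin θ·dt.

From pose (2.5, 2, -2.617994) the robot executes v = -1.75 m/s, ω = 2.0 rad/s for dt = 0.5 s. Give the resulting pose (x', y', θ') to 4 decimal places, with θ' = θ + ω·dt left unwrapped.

(2.9365, 2.7165, -1.6180)

θ' = -2.6180 + 2.0·0.5 = -1.6180
R = v/ω = -1.75/2.0 = -0.8750
x' = 2.5 + -0.8750·(sin -1.6180 − sin -2.6180) = 2.9365
y' = 2 − -0.8750·(cos -1.6180 − cos -2.6180) = 2.7165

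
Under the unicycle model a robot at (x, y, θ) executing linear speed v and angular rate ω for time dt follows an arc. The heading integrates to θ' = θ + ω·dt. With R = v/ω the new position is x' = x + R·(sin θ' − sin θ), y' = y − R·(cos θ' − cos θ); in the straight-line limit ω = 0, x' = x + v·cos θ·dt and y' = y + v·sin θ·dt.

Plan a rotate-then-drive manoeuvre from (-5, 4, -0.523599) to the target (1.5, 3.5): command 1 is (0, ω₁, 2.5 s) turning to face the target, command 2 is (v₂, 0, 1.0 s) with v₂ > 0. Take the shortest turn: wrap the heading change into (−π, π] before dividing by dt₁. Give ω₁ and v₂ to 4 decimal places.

heading to target = atan2(3.5−4, 1.5−-5) = -0.0768
Δθ = wrap(-0.0768 − -0.5236) = 0.4468; ω₁ = Δθ/dt₁ = 0.1787
distance = √((1.5−-5)² + (3.5−4)²) = 6.5192; v₂ = distance/dt₂ = 6.5192

ω₁ = 0.1787, v₂ = 6.5192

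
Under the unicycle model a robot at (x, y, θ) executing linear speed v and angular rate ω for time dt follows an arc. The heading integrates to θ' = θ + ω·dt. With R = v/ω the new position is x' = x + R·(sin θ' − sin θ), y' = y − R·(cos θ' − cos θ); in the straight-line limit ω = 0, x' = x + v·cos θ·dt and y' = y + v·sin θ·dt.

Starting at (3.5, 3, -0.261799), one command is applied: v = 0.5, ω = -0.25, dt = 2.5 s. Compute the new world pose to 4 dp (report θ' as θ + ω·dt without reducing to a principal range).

(4.5325, 2.3319, -0.8868)

θ' = -0.2618 + -0.25·2.5 = -0.8868
R = v/ω = 0.5/-0.25 = -2.0000
x' = 3.5 + -2.0000·(sin -0.8868 − sin -0.2618) = 4.5325
y' = 3 − -2.0000·(cos -0.8868 − cos -0.2618) = 2.3319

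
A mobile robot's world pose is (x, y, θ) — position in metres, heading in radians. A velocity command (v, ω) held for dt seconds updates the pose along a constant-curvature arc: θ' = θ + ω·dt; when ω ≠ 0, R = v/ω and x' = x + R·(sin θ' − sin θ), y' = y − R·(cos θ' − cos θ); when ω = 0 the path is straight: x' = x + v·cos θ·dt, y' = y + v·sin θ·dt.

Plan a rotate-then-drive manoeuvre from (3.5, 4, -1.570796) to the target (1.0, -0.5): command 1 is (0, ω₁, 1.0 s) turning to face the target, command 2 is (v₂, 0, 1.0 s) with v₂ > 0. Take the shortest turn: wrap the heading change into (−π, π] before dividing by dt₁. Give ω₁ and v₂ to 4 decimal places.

ω₁ = -0.5071, v₂ = 5.1478

heading to target = atan2(-0.5−4, 1−3.5) = -2.0779
Δθ = wrap(-2.0779 − -1.5708) = -0.5071; ω₁ = Δθ/dt₁ = -0.5071
distance = √((1−3.5)² + (-0.5−4)²) = 5.1478; v₂ = distance/dt₂ = 5.1478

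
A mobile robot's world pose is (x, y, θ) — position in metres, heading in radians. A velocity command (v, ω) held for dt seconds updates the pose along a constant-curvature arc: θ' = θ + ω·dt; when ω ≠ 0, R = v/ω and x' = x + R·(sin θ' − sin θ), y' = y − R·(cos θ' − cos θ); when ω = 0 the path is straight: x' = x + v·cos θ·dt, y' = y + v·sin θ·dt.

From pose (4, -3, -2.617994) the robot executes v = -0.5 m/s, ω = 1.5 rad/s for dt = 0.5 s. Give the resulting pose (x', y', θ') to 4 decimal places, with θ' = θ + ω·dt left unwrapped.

(4.1521, -2.8089, -1.8680)

θ' = -2.6180 + 1.5·0.5 = -1.8680
R = v/ω = -0.5/1.5 = -0.3333
x' = 4 + -0.3333·(sin -1.8680 − sin -2.6180) = 4.1521
y' = -3 − -0.3333·(cos -1.8680 − cos -2.6180) = -2.8089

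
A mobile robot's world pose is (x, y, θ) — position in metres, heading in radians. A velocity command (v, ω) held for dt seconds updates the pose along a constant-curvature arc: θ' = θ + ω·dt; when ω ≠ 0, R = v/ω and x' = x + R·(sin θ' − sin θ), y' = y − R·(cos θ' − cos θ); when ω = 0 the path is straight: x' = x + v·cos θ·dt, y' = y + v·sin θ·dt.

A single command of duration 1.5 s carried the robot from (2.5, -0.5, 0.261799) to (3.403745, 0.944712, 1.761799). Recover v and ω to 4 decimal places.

Δθ = 1.761799 − 0.261799 = 1.500000
ω = Δθ/dt = 1.500000/1.5 = 1.0000
R = −Δy/(cos θ' − cos θ) = 1.2500
v = R·ω = 1.2500·1.0000 = 1.2500

v = 1.2500, ω = 1.0000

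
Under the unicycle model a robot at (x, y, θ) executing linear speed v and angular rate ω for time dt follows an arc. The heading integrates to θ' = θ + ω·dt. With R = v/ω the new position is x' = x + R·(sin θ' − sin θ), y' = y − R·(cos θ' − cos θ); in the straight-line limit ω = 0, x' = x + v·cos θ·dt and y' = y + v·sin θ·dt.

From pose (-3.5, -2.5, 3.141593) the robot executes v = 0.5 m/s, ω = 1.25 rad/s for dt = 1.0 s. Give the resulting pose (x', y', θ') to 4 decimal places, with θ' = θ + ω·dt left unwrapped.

(-3.8796, -2.7739, 4.3916)

θ' = 3.1416 + 1.25·1.0 = 4.3916
R = v/ω = 0.5/1.25 = 0.4000
x' = -3.5 + 0.4000·(sin 4.3916 − sin 3.1416) = -3.8796
y' = -2.5 − 0.4000·(cos 4.3916 − cos 3.1416) = -2.7739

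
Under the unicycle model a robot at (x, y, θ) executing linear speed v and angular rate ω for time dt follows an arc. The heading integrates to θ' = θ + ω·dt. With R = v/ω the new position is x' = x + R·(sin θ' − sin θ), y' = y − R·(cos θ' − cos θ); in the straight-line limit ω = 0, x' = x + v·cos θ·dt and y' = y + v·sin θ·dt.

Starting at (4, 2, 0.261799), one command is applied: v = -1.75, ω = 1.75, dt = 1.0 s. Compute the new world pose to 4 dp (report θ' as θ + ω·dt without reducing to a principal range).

(3.3545, 0.6072, 2.0118)

θ' = 0.2618 + 1.75·1.0 = 2.0118
R = v/ω = -1.75/1.75 = -1.0000
x' = 4 + -1.0000·(sin 2.0118 − sin 0.2618) = 3.3545
y' = 2 − -1.0000·(cos 2.0118 − cos 0.2618) = 0.6072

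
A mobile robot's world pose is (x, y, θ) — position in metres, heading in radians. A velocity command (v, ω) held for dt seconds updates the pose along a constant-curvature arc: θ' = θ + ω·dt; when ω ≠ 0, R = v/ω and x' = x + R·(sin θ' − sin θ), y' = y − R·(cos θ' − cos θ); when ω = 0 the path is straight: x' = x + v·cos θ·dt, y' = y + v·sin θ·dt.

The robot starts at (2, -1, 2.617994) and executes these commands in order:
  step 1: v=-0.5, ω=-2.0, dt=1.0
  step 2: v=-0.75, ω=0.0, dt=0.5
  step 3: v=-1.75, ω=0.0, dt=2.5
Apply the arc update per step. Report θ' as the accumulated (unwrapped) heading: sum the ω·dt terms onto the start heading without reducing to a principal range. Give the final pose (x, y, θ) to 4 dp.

step 1: θ'=0.6180 (R=0.2500) → pose (2.0199, -1.4203, 0.6180)
step 2: θ'=0.6180 (straight) → pose (1.7142, -1.6375, 0.6180)
step 3: θ'=0.6180 (straight) → pose (-1.8516, -4.1724, 0.6180)

(-1.8516, -4.1724, 0.6180)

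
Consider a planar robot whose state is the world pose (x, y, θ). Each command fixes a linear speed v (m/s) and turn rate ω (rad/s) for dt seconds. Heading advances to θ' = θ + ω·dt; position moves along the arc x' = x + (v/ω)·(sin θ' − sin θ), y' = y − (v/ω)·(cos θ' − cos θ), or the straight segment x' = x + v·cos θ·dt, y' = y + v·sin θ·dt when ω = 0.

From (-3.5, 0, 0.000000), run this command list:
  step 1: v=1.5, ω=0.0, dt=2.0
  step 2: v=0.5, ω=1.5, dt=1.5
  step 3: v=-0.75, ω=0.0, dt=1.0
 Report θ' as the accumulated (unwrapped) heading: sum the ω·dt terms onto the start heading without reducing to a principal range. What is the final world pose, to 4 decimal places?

step 1: θ'=0.0000 (straight) → pose (-0.5000, 0.0000, 0.0000)
step 2: θ'=2.2500 (R=0.3333) → pose (-0.2406, 0.5427, 2.2500)
step 3: θ'=2.2500 (straight) → pose (0.2305, -0.0408, 2.2500)

(0.2305, -0.0408, 2.2500)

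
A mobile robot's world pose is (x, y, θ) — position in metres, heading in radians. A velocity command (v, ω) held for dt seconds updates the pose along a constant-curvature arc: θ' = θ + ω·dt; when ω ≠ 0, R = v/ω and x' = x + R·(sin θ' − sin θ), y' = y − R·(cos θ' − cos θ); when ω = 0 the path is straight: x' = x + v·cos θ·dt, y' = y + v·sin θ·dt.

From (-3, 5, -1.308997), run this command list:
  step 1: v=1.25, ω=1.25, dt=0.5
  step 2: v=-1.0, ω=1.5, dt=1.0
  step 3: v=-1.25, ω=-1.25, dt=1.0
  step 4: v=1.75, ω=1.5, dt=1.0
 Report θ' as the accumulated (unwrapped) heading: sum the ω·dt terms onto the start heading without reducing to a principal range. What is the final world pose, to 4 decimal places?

(-3.2100, 4.6959, 1.0660)

step 1: θ'=-0.6840 (R=1.0000) → pose (-2.6660, 4.4838, -0.6840)
step 2: θ'=0.8160 (R=-0.6667) → pose (-3.5728, 4.4238, 0.8160)
step 3: θ'=-0.4340 (R=1.0000) → pose (-4.7218, 4.2017, -0.4340)
step 4: θ'=1.0660 (R=1.1667) → pose (-3.2100, 4.6959, 1.0660)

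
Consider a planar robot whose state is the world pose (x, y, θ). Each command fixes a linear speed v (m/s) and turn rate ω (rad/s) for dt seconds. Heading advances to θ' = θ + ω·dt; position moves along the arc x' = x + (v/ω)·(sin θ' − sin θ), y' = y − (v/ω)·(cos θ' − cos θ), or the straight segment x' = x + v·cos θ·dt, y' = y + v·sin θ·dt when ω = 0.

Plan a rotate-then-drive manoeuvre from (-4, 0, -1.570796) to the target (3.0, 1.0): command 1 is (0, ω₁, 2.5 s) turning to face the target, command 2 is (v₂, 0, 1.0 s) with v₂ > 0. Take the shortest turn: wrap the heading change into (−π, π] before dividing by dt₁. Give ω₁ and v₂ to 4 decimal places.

heading to target = atan2(1−0, 3−-4) = 0.1419
Δθ = wrap(0.1419 − -1.5708) = 1.7127; ω₁ = Δθ/dt₁ = 0.6851
distance = √((3−-4)² + (1−0)²) = 7.0711; v₂ = distance/dt₂ = 7.0711

ω₁ = 0.6851, v₂ = 7.0711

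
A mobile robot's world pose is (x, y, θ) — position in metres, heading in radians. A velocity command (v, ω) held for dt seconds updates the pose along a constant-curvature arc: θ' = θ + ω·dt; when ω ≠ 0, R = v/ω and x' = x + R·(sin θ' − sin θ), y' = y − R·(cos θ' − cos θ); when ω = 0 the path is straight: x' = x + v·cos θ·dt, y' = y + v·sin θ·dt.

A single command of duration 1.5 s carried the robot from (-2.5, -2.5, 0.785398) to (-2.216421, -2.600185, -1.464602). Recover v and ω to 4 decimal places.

v = 0.2500, ω = -1.5000

Δθ = -1.464602 − 0.785398 = -2.250000
ω = Δθ/dt = -2.250000/1.5 = -1.5000
R = Δx/(sin θ' − sin θ) = -0.1667
v = R·ω = -0.1667·-1.5000 = 0.2500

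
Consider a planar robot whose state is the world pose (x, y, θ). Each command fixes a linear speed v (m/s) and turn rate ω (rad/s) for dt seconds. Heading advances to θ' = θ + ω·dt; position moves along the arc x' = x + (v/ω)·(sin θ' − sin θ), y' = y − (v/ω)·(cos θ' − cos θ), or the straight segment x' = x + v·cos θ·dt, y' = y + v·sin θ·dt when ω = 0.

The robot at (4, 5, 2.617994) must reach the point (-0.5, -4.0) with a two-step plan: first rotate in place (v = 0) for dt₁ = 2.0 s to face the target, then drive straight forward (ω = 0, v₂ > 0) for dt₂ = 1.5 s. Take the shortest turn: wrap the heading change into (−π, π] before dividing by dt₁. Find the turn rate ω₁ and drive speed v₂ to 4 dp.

heading to target = atan2(-4−5, -0.5−4) = -2.0344
Δθ = wrap(-2.0344 − 2.6180) = 1.6307; ω₁ = Δθ/dt₁ = 0.8154
distance = √((-0.5−4)² + (-4−5)²) = 10.0623; v₂ = distance/dt₂ = 6.7082

ω₁ = 0.8154, v₂ = 6.7082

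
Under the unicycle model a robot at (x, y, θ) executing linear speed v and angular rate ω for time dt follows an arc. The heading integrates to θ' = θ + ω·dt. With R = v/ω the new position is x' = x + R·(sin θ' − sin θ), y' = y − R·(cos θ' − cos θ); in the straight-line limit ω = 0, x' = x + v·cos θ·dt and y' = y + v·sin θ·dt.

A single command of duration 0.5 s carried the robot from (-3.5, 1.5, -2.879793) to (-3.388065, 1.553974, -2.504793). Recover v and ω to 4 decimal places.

v = -0.2500, ω = 0.7500

Δθ = -2.504793 − -2.879793 = 0.375000
ω = Δθ/dt = 0.375000/0.5 = 0.7500
R = Δx/(sin θ' − sin θ) = -0.3333
v = R·ω = -0.3333·0.7500 = -0.2500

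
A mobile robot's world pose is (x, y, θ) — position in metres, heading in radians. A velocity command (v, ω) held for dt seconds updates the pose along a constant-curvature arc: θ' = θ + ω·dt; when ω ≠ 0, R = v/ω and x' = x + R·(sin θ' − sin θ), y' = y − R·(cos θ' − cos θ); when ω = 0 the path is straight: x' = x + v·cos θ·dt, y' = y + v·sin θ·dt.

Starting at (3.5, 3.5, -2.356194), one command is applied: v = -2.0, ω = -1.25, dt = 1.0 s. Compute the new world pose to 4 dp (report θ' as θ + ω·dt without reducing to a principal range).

(5.3483, 3.7990, -3.6062)

θ' = -2.3562 + -1.25·1.0 = -3.6062
R = v/ω = -2.0/-1.25 = 1.6000
x' = 3.5 + 1.6000·(sin -3.6062 − sin -2.3562) = 5.3483
y' = 3.5 − 1.6000·(cos -3.6062 − cos -2.3562) = 3.7990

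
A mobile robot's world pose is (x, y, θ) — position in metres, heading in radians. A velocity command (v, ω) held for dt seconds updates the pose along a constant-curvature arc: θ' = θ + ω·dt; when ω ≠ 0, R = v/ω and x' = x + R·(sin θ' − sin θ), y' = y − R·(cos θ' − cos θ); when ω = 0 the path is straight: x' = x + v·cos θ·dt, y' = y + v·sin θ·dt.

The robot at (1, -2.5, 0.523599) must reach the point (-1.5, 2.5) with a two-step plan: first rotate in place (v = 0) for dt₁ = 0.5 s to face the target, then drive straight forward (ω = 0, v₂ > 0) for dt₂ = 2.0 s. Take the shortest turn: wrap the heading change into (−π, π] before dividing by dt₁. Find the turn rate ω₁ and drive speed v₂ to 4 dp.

ω₁ = 3.0217, v₂ = 2.7951

heading to target = atan2(2.5−-2.5, -1.5−1) = 2.0344
Δθ = wrap(2.0344 − 0.5236) = 1.5108; ω₁ = Δθ/dt₁ = 3.0217
distance = √((-1.5−1)² + (2.5−-2.5)²) = 5.5902; v₂ = distance/dt₂ = 2.7951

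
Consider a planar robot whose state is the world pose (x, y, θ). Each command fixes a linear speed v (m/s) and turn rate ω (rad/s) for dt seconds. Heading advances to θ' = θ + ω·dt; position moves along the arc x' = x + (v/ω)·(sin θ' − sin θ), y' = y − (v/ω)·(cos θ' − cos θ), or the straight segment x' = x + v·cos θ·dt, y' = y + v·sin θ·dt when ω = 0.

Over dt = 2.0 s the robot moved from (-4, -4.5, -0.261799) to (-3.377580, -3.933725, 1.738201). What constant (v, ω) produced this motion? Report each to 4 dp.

v = 0.5000, ω = 1.0000

Δθ = 1.738201 − -0.261799 = 2.000000
ω = Δθ/dt = 2.000000/2.0 = 1.0000
R = Δx/(sin θ' − sin θ) = 0.5000
v = R·ω = 0.5000·1.0000 = 0.5000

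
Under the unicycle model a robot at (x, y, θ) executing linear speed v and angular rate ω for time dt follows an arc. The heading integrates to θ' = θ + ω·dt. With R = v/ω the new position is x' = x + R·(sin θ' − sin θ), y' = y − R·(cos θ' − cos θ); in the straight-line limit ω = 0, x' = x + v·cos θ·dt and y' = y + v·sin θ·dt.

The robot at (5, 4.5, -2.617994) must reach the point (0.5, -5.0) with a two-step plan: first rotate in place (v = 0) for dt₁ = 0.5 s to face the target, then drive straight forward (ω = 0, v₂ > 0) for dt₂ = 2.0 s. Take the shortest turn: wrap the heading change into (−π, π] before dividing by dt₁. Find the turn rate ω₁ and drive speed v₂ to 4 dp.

heading to target = atan2(-5−4.5, 0.5−5) = -2.0132
Δθ = wrap(-2.0132 − -2.6180) = 0.6048; ω₁ = Δθ/dt₁ = 1.2096
distance = √((0.5−5)² + (-5−4.5)²) = 10.5119; v₂ = distance/dt₂ = 5.2559

ω₁ = 1.2096, v₂ = 5.2559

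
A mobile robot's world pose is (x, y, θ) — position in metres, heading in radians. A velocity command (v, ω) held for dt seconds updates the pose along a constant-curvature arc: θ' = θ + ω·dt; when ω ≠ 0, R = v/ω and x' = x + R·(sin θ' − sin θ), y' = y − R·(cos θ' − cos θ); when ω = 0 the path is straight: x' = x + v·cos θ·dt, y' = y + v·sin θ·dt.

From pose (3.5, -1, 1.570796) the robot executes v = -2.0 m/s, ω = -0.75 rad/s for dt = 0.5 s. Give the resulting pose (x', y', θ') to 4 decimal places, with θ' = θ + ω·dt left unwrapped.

θ' = 1.5708 + -0.75·0.5 = 1.1958
R = v/ω = -2.0/-0.75 = 2.6667
x' = 3.5 + 2.6667·(sin 1.1958 − sin 1.5708) = 3.3147
y' = -1 − 2.6667·(cos 1.1958 − cos 1.5708) = -1.9767

(3.3147, -1.9767, 1.1958)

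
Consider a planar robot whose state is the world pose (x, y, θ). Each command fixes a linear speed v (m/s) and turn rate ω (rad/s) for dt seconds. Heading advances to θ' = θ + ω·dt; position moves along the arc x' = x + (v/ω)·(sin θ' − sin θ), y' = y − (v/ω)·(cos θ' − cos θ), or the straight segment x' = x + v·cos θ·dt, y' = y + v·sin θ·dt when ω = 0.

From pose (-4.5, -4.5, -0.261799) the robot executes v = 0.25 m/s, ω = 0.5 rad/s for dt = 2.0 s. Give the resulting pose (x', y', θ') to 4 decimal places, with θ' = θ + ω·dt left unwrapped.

θ' = -0.2618 + 0.5·2.0 = 0.7382
R = v/ω = 0.25/0.5 = 0.5000
x' = -4.5 + 0.5000·(sin 0.7382 − sin -0.2618) = -4.0341
y' = -4.5 − 0.5000·(cos 0.7382 − cos -0.2618) = -4.3869

(-4.0341, -4.3869, 0.7382)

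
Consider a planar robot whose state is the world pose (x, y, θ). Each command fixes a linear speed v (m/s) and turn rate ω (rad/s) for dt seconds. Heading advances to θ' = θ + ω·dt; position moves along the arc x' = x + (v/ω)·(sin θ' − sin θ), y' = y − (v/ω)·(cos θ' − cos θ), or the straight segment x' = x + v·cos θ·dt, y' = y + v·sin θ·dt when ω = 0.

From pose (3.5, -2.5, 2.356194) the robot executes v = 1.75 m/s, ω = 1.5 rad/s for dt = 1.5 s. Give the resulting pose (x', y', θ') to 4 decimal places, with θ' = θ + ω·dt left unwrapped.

(1.5149, -3.2013, 4.6062)

θ' = 2.3562 + 1.5·1.5 = 4.6062
R = v/ω = 1.75/1.5 = 1.1667
x' = 3.5 + 1.1667·(sin 4.6062 − sin 2.3562) = 1.5149
y' = -2.5 − 1.1667·(cos 4.6062 − cos 2.3562) = -3.2013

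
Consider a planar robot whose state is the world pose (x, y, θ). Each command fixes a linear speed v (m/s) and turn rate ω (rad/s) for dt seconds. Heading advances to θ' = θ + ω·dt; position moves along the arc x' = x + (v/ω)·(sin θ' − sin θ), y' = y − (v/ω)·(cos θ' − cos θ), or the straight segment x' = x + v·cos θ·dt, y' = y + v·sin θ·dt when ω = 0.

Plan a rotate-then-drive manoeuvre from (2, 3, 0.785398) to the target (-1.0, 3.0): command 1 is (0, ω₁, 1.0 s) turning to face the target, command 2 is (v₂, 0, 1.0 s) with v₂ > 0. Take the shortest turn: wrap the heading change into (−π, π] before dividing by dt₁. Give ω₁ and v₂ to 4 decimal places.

heading to target = atan2(3−3, -1−2) = 3.1416
Δθ = wrap(3.1416 − 0.7854) = 2.3562; ω₁ = Δθ/dt₁ = 2.3562
distance = √((-1−2)² + (3−3)²) = 3.0000; v₂ = distance/dt₂ = 3.0000

ω₁ = 2.3562, v₂ = 3.0000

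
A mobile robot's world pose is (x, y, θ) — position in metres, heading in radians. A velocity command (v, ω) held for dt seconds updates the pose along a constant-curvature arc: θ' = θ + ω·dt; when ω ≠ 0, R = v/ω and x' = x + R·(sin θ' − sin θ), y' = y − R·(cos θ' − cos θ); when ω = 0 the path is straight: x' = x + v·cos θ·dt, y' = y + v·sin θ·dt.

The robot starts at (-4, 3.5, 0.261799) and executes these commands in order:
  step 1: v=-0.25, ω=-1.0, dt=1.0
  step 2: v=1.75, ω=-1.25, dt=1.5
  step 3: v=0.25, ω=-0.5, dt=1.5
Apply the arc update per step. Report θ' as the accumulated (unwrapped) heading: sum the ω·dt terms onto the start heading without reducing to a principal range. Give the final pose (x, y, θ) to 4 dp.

step 1: θ'=-0.7382 (R=0.2500) → pose (-4.2329, 3.5566, -0.7382)
step 2: θ'=-2.6132 (R=-1.4000) → pose (-4.4693, 1.3119, -2.6132)
step 3: θ'=-3.3632 (R=-0.5000) → pose (-4.8313, 1.2560, -3.3632)

(-4.8313, 1.2560, -3.3632)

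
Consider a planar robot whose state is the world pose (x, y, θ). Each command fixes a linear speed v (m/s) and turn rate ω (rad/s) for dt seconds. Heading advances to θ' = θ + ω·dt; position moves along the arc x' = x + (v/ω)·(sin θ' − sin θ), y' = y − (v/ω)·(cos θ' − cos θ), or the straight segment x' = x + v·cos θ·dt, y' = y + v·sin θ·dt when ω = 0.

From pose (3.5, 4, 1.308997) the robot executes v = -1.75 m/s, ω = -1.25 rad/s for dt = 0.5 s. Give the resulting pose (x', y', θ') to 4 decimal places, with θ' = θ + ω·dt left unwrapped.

(3.0324, 3.2773, 0.6840)

θ' = 1.3090 + -1.25·0.5 = 0.6840
R = v/ω = -1.75/-1.25 = 1.4000
x' = 3.5 + 1.4000·(sin 0.6840 − sin 1.3090) = 3.0324
y' = 4 − 1.4000·(cos 0.6840 − cos 1.3090) = 3.2773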